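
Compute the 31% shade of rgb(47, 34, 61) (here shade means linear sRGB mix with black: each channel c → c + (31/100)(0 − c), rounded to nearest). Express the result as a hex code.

A 31% shade moves each channel 31% toward 0:
  R: 47 − 14.57 = 32.43 → 32
  G: 34 − 10.54 = 23.46 → 23
  B: 61 − 18.91 = 42.09 → 42
rgb(32, 23, 42) = #20172a.

#20172a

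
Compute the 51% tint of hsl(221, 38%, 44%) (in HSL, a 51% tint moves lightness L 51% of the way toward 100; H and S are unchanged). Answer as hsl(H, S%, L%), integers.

hsl(221, 38%, 73%)

L moves 51% from 44 toward 100: 44 + 28.56 = 72.56 → 73.
H and S are unchanged.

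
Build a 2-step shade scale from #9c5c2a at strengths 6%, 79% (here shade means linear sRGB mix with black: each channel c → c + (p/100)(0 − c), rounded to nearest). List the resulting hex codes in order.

#9c5c2a is rgb(156, 92, 42).
6%: (156 − 9.36 = 146.64→147, 92 − 5.52 = 86.48→86, 42 − 2.52 = 39.48→39) → #935627
79%: (156 − 123.24 = 32.76→33, 92 − 72.68 = 19.32→19, 42 − 33.18 = 8.82→9) → #211309

#935627, #211309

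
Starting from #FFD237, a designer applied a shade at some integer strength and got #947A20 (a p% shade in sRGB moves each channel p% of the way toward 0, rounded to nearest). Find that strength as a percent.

#FFD237 is rgb(255, 210, 55); #947A20 is rgb(148, 122, 32).
On the R channel (widest range): 148 ≈ 255 + (p/100)(0 − 255), so p ≈ 100×(148 − 255)/(0 − 255) = -10700/-255 = 41.96.
p = 42 reproduces all three channels after rounding.

42%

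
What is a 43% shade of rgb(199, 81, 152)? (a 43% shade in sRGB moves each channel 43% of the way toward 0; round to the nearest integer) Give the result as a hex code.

#712E57

Lerp each channel 43% toward 0:
  R: 199 + 0.43×(0−199) = 199 − 85.57 = 113.43 → 113
  G: 81 + 0.43×(0−81) = 81 − 34.83 = 46.17 → 46
  B: 152 + 0.43×(0−152) = 152 − 65.36 = 86.64 → 87
rgb(113, 46, 87) = #712E57.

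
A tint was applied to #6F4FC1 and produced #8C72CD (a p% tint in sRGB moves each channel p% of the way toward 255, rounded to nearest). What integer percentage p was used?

#6F4FC1 is rgb(111, 79, 193); #8C72CD is rgb(140, 114, 205).
On the G channel (widest range): 114 ≈ 79 + (p/100)(255 − 79), so p ≈ 100×(114 − 79)/(255 − 79) = 3500/176 = 19.89.
p = 20 reproduces all three channels after rounding.

20%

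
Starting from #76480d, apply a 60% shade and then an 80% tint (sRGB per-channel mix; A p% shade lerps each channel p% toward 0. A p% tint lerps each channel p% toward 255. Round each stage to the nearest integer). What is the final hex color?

#d5d2cd

#76480d is rgb(118, 72, 13).
Lerp each channel 60% toward 0:
  R: 118 + 0.6×(0−118) = 118 − 70.8 = 47.2 → 47
  G: 72 − 43.2 = 28.8 → 29
  B: 13 + 0.6×(0−13) = 13 − 7.8 = 5.2 → 5
After the shade: rgb(47, 29, 5) = #2f1d05.
Per channel, c → c + 0.8(255 − c):
  R: 47 + 166.4 = 213.4 → 213
  G: 29 + 0.8×(255−29) = 29 + 180.8 = 209.8 → 210
  B: 5 + 0.8×(255−5) = 5 + 200 = 205 → 205
rgb(213, 210, 205) = #d5d2cd.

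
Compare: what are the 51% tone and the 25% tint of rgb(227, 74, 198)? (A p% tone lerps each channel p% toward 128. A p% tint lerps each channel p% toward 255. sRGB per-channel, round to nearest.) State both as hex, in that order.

51% tone:
  R: 227 + 0.51×(128−227) = 227 − 50.49 = 176.51 → 177
  G: 74 + 27.54 = 101.54 → 102
  B: 198 − 35.7 = 162.3 → 162
  → #B166A2
25% tint:
  R: 227 + 0.25×(255−227) = 227 + 7 = 234 → 234
  G: 74 + 45.25 = 119.25 → 119
  B: 198 + 0.25×(255−198) = 198 + 14.25 = 212.25 → 212
  → #EA77D4

#B166A2, #EA77D4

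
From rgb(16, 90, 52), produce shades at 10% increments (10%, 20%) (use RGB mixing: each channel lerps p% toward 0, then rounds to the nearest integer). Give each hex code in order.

10%: (16 − 1.6 = 14.4→14, 90 − 9 = 81→81, 52 − 5.2 = 46.8→47) → #0E512F
20%: (16 − 3.2 = 12.8→13, 90 − 18 = 72→72, 52 − 10.4 = 41.6→42) → #0D482A

#0E512F, #0D482A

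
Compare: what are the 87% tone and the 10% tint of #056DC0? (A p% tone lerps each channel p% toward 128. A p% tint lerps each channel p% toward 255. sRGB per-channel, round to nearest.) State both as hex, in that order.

#707E88, #1E7CC6

#056DC0 is rgb(5, 109, 192).
87% tone:
  R: 5 + 107.01 = 112.01 → 112
  G: 109 + 16.53 = 125.53 → 126
  B: 192 + 0.87×(128−192) = 192 − 55.68 = 136.32 → 136
  → #707E88
10% tint:
  R: 5 + 0.1×(255−5) = 5 + 25 = 30 → 30
  G: 109 + 14.6 = 123.6 → 124
  B: 192 + 6.3 = 198.3 → 198
  → #1E7CC6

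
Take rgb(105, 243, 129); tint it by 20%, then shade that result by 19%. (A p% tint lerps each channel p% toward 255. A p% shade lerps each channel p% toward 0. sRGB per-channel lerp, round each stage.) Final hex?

#6dc67d

Lerp each channel 20% toward 255:
  R: 105 + 0.2×(255−105) = 105 + 30 = 135 → 135
  G: 243 + 2.4 = 245.4 → 245
  B: 129 + 25.2 = 154.2 → 154
After the tint: rgb(135, 245, 154) = #87f59a.
A 19% shade moves each channel 19% toward 0:
  R: 135 + 0.19×(0−135) = 135 − 25.65 = 109.35 → 109
  G: 245 + 0.19×(0−245) = 245 − 46.55 = 198.45 → 198
  B: 154 + 0.19×(0−154) = 154 − 29.26 = 124.74 → 125
rgb(109, 198, 125) = #6dc67d.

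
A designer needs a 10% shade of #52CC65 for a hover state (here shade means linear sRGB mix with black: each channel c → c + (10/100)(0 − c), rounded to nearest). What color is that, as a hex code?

#52CC65 is rgb(82, 204, 101).
Lerp each channel 10% toward 0:
  R: 82 + 0.1×(0−82) = 82 − 8.2 = 73.8 → 74
  G: 204 − 20.4 = 183.6 → 184
  B: 101 + 0.1×(0−101) = 101 − 10.1 = 90.9 → 91
rgb(74, 184, 91) = #4AB85B.

#4AB85B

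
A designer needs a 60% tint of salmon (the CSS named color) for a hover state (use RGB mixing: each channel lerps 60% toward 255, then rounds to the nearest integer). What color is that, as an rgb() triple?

rgb(253, 204, 199)

CSS salmon is rgb(250, 128, 114).
Lerp each channel 60% toward 255:
  R: 250 + 3 = 253 → 253
  G: 128 + 0.6×(255−128) = 128 + 76.2 = 204.2 → 204
  B: 114 + 0.6×(255−114) = 114 + 84.6 = 198.6 → 199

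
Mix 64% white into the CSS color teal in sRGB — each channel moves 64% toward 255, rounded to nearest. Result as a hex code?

CSS teal is rgb(0, 128, 128).
A 64% tint moves each channel 64% toward 255:
  R: 0 + 0.64×(255−0) = 0 + 163.2 = 163.2 → 163
  G: 128 + 0.64×(255−128) = 128 + 81.28 = 209.28 → 209
  B: 128 + 81.28 = 209.28 → 209
rgb(163, 209, 209) = #A3D1D1.

#A3D1D1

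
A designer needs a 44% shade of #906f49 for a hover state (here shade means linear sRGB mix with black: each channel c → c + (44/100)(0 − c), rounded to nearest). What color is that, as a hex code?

#513e29

#906f49 is rgb(144, 111, 73).
Lerp each channel 44% toward 0:
  R: 144 + 0.44×(0−144) = 144 − 63.36 = 80.64 → 81
  G: 111 + 0.44×(0−111) = 111 − 48.84 = 62.16 → 62
  B: 73 + 0.44×(0−73) = 73 − 32.12 = 40.88 → 41
rgb(81, 62, 41) = #513e29.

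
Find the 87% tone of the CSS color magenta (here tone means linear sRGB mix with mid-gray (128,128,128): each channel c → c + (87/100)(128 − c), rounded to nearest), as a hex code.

CSS magenta is rgb(255, 0, 255).
An 87% tone moves each channel 87% toward 128:
  R: 255 + 0.87×(128−255) = 255 − 110.49 = 144.51 → 145
  G: 0 + 0.87×(128−0) = 0 + 111.36 = 111.36 → 111
  B: 255 + 0.87×(128−255) = 255 − 110.49 = 144.51 → 145
rgb(145, 111, 145) = #916F91.

#916F91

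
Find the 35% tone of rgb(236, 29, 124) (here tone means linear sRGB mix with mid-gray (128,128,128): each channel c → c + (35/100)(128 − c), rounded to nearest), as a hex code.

#c6407d

Per channel, c → c + 0.35(128 − c):
  R: 236 − 37.8 = 198.2 → 198
  G: 29 + 34.65 = 63.65 → 64
  B: 124 + 1.4 = 125.4 → 125
rgb(198, 64, 125) = #c6407d.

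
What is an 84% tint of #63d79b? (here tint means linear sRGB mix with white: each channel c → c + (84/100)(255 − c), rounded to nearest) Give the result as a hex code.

#e6f9ef

#63d79b is rgb(99, 215, 155).
Lerp each channel 84% toward 255:
  R: 99 + 131.04 = 230.04 → 230
  G: 215 + 33.6 = 248.6 → 249
  B: 155 + 84 = 239 → 239
rgb(230, 249, 239) = #e6f9ef.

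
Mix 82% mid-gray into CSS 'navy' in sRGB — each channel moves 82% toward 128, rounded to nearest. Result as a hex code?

#696980

CSS navy is rgb(0, 0, 128).
Per channel, c → c + 0.82(128 − c):
  R: 0 + 104.96 = 104.96 → 105
  G: 0 + 0.82×(128−0) = 0 + 104.96 = 104.96 → 105
  B: 128 + 0.82×(128−128) = 128 + 0 = 128 → 128
rgb(105, 105, 128) = #696980.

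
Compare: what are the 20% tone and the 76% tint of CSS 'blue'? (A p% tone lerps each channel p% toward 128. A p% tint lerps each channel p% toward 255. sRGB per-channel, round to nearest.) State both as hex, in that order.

#1A1AE6, #C2C2FF

CSS blue is rgb(0, 0, 255).
20% tone:
  R: 0 + 25.6 = 25.6 → 26
  G: 0 + 0.2×(128−0) = 0 + 25.6 = 25.6 → 26
  B: 255 + 0.2×(128−255) = 255 − 25.4 = 229.6 → 230
  → #1A1AE6
76% tint:
  R: 0 + 0.76×(255−0) = 0 + 193.8 = 193.8 → 194
  G: 0 + 0.76×(255−0) = 0 + 193.8 = 193.8 → 194
  B: 255 + 0 = 255 → 255
  → #C2C2FF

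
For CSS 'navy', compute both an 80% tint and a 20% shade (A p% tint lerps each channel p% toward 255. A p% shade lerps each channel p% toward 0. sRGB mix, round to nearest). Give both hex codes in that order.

#CCCCE6, #000066

CSS navy is rgb(0, 0, 128).
80% tint:
  R: 0 + 0.8×(255−0) = 0 + 204 = 204 → 204
  G: 0 + 0.8×(255−0) = 0 + 204 = 204 → 204
  B: 128 + 101.6 = 229.6 → 230
  → #CCCCE6
20% shade:
  R: 0 + 0 = 0 → 0
  G: 0 + 0 = 0 → 0
  B: 128 − 25.6 = 102.4 → 102
  → #000066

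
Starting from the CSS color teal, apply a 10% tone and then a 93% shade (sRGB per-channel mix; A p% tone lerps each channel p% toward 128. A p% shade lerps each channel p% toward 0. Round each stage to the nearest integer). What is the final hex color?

#010909

CSS teal is rgb(0, 128, 128).
Per channel, c → c + 0.1(128 − c):
  R: 0 + 12.8 = 12.8 → 13
  G: 128 + 0 = 128 → 128
  B: 128 + 0.1×(128−128) = 128 + 0 = 128 → 128
After the tone: rgb(13, 128, 128) = #0D8080.
Lerp each channel 93% toward 0:
  R: 13 + 0.93×(0−13) = 13 − 12.09 = 0.91 → 1
  G: 128 + 0.93×(0−128) = 128 − 119.04 = 8.96 → 9
  B: 128 + 0.93×(0−128) = 128 − 119.04 = 8.96 → 9
rgb(1, 9, 9) = #010909.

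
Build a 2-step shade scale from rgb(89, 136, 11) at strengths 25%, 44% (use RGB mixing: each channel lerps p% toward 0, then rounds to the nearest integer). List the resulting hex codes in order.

#436608, #324C06

25%: (89 − 22.25 = 66.75→67, 136 − 34 = 102→102, 11 − 2.75 = 8.25→8) → #436608
44%: (89 − 39.16 = 49.84→50, 136 − 59.84 = 76.16→76, 11 − 4.84 = 6.16→6) → #324C06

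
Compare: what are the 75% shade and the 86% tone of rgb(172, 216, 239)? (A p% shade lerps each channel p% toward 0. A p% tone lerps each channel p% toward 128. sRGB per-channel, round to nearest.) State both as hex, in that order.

#2B363C, #868C90

75% shade:
  R: 172 − 129 = 43 → 43
  G: 216 − 162 = 54 → 54
  B: 239 + 0.75×(0−239) = 239 − 179.25 = 59.75 → 60
  → #2B363C
86% tone:
  R: 172 + 0.86×(128−172) = 172 − 37.84 = 134.16 → 134
  G: 216 − 75.68 = 140.32 → 140
  B: 239 − 95.46 = 143.54 → 144
  → #868C90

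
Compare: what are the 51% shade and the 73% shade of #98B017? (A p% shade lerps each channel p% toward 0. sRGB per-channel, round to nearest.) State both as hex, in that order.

#98B017 is rgb(152, 176, 23).
51% shade:
  R: 152 + 0.51×(0−152) = 152 − 77.52 = 74.48 → 74
  G: 176 − 89.76 = 86.24 → 86
  B: 23 − 11.73 = 11.27 → 11
  → #4A560B
73% shade:
  R: 152 − 110.96 = 41.04 → 41
  G: 176 + 0.73×(0−176) = 176 − 128.48 = 47.52 → 48
  B: 23 + 0.73×(0−23) = 23 − 16.79 = 6.21 → 6
  → #293006

#4A560B, #293006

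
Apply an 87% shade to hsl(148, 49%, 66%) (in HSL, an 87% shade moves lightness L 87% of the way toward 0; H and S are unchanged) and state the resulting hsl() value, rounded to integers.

hsl(148, 49%, 9%)

L moves 87% from 66 toward 0: 66 − 57.42 = 8.58 → 9.
H and S are unchanged.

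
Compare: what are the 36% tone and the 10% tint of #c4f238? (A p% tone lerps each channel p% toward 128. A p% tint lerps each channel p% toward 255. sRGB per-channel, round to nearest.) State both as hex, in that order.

#acc952, #caf34c

#c4f238 is rgb(196, 242, 56).
36% tone:
  R: 196 − 24.48 = 171.52 → 172
  G: 242 + 0.36×(128−242) = 242 − 41.04 = 200.96 → 201
  B: 56 + 25.92 = 81.92 → 82
  → #acc952
10% tint:
  R: 196 + 0.1×(255−196) = 196 + 5.9 = 201.9 → 202
  G: 242 + 1.3 = 243.3 → 243
  B: 56 + 19.9 = 75.9 → 76
  → #caf34c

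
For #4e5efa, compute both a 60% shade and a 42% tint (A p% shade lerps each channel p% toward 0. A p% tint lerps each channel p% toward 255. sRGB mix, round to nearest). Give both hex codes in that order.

#4e5efa is rgb(78, 94, 250).
60% shade:
  R: 78 + 0.6×(0−78) = 78 − 46.8 = 31.2 → 31
  G: 94 + 0.6×(0−94) = 94 − 56.4 = 37.6 → 38
  B: 250 − 150 = 100 → 100
  → #1f2664
42% tint:
  R: 78 + 0.42×(255−78) = 78 + 74.34 = 152.34 → 152
  G: 94 + 67.62 = 161.62 → 162
  B: 250 + 2.1 = 252.1 → 252
  → #98a2fc

#1f2664, #98a2fc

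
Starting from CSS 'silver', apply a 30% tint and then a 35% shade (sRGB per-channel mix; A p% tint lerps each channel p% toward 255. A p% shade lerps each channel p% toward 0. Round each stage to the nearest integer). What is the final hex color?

CSS silver is rgb(192, 192, 192).
Per channel, c → c + 0.3(255 − c):
  R: 192 + 0.3×(255−192) = 192 + 18.9 = 210.9 → 211
  G: 192 + 18.9 = 210.9 → 211
  B: 192 + 0.3×(255−192) = 192 + 18.9 = 210.9 → 211
After the tint: rgb(211, 211, 211) = #d3d3d3.
A 35% shade moves each channel 35% toward 0:
  R: 211 − 73.85 = 137.15 → 137
  G: 211 + 0.35×(0−211) = 211 − 73.85 = 137.15 → 137
  B: 211 + 0.35×(0−211) = 211 − 73.85 = 137.15 → 137
rgb(137, 137, 137) = #898989.

#898989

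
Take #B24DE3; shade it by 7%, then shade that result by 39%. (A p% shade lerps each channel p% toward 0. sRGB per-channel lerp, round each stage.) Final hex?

#B24DE3 is rgb(178, 77, 227).
A 7% shade moves each channel 7% toward 0:
  R: 178 + 0.07×(0−178) = 178 − 12.46 = 165.54 → 166
  G: 77 + 0.07×(0−77) = 77 − 5.39 = 71.61 → 72
  B: 227 + 0.07×(0−227) = 227 − 15.89 = 211.11 → 211
After the shade: rgb(166, 72, 211) = #A648D3.
Lerp each channel 39% toward 0:
  R: 166 + 0.39×(0−166) = 166 − 64.74 = 101.26 → 101
  G: 72 + 0.39×(0−72) = 72 − 28.08 = 43.92 → 44
  B: 211 − 82.29 = 128.71 → 129
rgb(101, 44, 129) = #652C81.

#652C81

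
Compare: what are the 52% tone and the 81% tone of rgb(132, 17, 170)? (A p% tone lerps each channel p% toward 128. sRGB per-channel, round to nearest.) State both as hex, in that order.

52% tone:
  R: 132 − 2.08 = 129.92 → 130
  G: 17 + 0.52×(128−17) = 17 + 57.72 = 74.72 → 75
  B: 170 + 0.52×(128−170) = 170 − 21.84 = 148.16 → 148
  → #824B94
81% tone:
  R: 132 + 0.81×(128−132) = 132 − 3.24 = 128.76 → 129
  G: 17 + 0.81×(128−17) = 17 + 89.91 = 106.91 → 107
  B: 170 − 34.02 = 135.98 → 136
  → #816B88

#824B94, #816B88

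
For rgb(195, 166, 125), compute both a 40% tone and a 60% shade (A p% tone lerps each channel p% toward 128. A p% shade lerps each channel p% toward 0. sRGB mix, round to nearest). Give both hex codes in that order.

40% tone:
  R: 195 + 0.4×(128−195) = 195 − 26.8 = 168.2 → 168
  G: 166 + 0.4×(128−166) = 166 − 15.2 = 150.8 → 151
  B: 125 + 1.2 = 126.2 → 126
  → #a8977e
60% shade:
  R: 195 + 0.6×(0−195) = 195 − 117 = 78 → 78
  G: 166 + 0.6×(0−166) = 166 − 99.6 = 66.4 → 66
  B: 125 + 0.6×(0−125) = 125 − 75 = 50 → 50
  → #4e4232

#a8977e, #4e4232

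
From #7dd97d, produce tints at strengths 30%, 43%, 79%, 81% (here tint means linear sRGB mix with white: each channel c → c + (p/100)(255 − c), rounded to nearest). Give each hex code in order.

#a4e4a4, #b5e9b5, #e4f7e4, #e6f8e6

#7dd97d is rgb(125, 217, 125).
30%: (125 + 39 = 164→164, 217 + 11.4 = 228.4→228, 125 + 39 = 164→164) → #a4e4a4
43%: (125 + 55.9 = 180.9→181, 217 + 16.34 = 233.34→233, 125 + 55.9 = 180.9→181) → #b5e9b5
79%: (125 + 102.7 = 227.7→228, 217 + 30.02 = 247.02→247, 125 + 102.7 = 227.7→228) → #e4f7e4
81%: (125 + 105.3 = 230.3→230, 217 + 30.78 = 247.78→248, 125 + 105.3 = 230.3→230) → #e6f8e6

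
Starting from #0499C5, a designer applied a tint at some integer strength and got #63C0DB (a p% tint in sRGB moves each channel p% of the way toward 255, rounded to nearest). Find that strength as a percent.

#0499C5 is rgb(4, 153, 197); #63C0DB is rgb(99, 192, 219).
On the R channel (widest range): 99 ≈ 4 + (p/100)(255 − 4), so p ≈ 100×(99 − 4)/(255 − 4) = 9500/251 = 37.85.
p = 38 reproduces all three channels after rounding.

38%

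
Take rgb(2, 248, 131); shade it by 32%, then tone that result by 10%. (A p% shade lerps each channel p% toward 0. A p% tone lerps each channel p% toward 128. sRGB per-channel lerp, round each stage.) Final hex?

#0ea55d

Per channel, c → c + 0.32(0 − c):
  R: 2 − 0.64 = 1.36 → 1
  G: 248 − 79.36 = 168.64 → 169
  B: 131 − 41.92 = 89.08 → 89
After the shade: rgb(1, 169, 89) = #01a959.
A 10% tone moves each channel 10% toward 128:
  R: 1 + 12.7 = 13.7 → 14
  G: 169 + 0.1×(128−169) = 169 − 4.1 = 164.9 → 165
  B: 89 + 3.9 = 92.9 → 93
rgb(14, 165, 93) = #0ea55d.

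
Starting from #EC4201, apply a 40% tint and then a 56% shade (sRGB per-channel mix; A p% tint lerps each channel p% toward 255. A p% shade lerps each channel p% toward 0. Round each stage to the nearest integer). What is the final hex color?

#6B3E2D

#EC4201 is rgb(236, 66, 1).
Lerp each channel 40% toward 255:
  R: 236 + 7.6 = 243.6 → 244
  G: 66 + 75.6 = 141.6 → 142
  B: 1 + 0.4×(255−1) = 1 + 101.6 = 102.6 → 103
After the tint: rgb(244, 142, 103) = #F48E67.
Lerp each channel 56% toward 0:
  R: 244 + 0.56×(0−244) = 244 − 136.64 = 107.36 → 107
  G: 142 + 0.56×(0−142) = 142 − 79.52 = 62.48 → 62
  B: 103 − 57.68 = 45.32 → 45
rgb(107, 62, 45) = #6B3E2D.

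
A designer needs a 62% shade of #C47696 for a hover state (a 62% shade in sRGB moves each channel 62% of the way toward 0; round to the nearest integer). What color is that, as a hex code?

#C47696 is rgb(196, 118, 150).
A 62% shade moves each channel 62% toward 0:
  R: 196 − 121.52 = 74.48 → 74
  G: 118 − 73.16 = 44.84 → 45
  B: 150 + 0.62×(0−150) = 150 − 93 = 57 → 57
rgb(74, 45, 57) = #4A2D39.

#4A2D39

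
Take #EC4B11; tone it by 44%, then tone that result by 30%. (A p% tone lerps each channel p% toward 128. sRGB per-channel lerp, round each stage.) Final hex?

#AA6B55

#EC4B11 is rgb(236, 75, 17).
Lerp each channel 44% toward 128:
  R: 236 − 47.52 = 188.48 → 188
  G: 75 + 23.32 = 98.32 → 98
  B: 17 + 0.44×(128−17) = 17 + 48.84 = 65.84 → 66
After the tone: rgb(188, 98, 66) = #BC6242.
Per channel, c → c + 0.3(128 − c):
  R: 188 + 0.3×(128−188) = 188 − 18 = 170 → 170
  G: 98 + 0.3×(128−98) = 98 + 9 = 107 → 107
  B: 66 + 18.6 = 84.6 → 85
rgb(170, 107, 85) = #AA6B55.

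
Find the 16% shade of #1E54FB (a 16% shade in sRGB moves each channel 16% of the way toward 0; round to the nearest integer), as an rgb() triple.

#1E54FB is rgb(30, 84, 251).
Per channel, c → c + 0.16(0 − c):
  R: 30 + 0.16×(0−30) = 30 − 4.8 = 25.2 → 25
  G: 84 − 13.44 = 70.56 → 71
  B: 251 − 40.16 = 210.84 → 211

rgb(25, 71, 211)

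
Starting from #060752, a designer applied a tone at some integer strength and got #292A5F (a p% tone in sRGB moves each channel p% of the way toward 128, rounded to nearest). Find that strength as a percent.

#060752 is rgb(6, 7, 82); #292A5F is rgb(41, 42, 95).
On the R channel (widest range): 41 ≈ 6 + (p/100)(128 − 6), so p ≈ 100×(41 − 6)/(128 − 6) = 3500/122 = 28.69.
p = 29 reproduces all three channels after rounding.

29%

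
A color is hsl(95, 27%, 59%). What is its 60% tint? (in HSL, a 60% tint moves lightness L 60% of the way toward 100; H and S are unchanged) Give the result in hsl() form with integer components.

hsl(95, 27%, 84%)

L moves 60% from 59 toward 100: 59 + 24.6 = 83.6 → 84.
H and S are unchanged.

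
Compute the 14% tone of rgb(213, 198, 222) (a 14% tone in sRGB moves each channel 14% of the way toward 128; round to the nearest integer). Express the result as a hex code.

A 14% tone moves each channel 14% toward 128:
  R: 213 − 11.9 = 201.1 → 201
  G: 198 + 0.14×(128−198) = 198 − 9.8 = 188.2 → 188
  B: 222 + 0.14×(128−222) = 222 − 13.16 = 208.84 → 209
rgb(201, 188, 209) = #c9bcd1.

#c9bcd1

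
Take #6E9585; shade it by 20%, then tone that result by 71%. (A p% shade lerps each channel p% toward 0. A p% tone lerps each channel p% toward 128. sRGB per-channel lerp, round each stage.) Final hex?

#6E9585 is rgb(110, 149, 133).
Lerp each channel 20% toward 0:
  R: 110 − 22 = 88 → 88
  G: 149 + 0.2×(0−149) = 149 − 29.8 = 119.2 → 119
  B: 133 + 0.2×(0−133) = 133 − 26.6 = 106.4 → 106
After the shade: rgb(88, 119, 106) = #58776A.
A 71% tone moves each channel 71% toward 128:
  R: 88 + 28.4 = 116.4 → 116
  G: 119 + 0.71×(128−119) = 119 + 6.39 = 125.39 → 125
  B: 106 + 0.71×(128−106) = 106 + 15.62 = 121.62 → 122
rgb(116, 125, 122) = #747D7A.

#747D7A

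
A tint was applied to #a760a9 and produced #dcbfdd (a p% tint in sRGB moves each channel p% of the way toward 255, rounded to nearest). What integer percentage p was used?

60%

#a760a9 is rgb(167, 96, 169); #dcbfdd is rgb(220, 191, 221).
On the G channel (widest range): 191 ≈ 96 + (p/100)(255 − 96), so p ≈ 100×(191 − 96)/(255 − 96) = 9500/159 = 59.75.
p = 60 reproduces all three channels after rounding.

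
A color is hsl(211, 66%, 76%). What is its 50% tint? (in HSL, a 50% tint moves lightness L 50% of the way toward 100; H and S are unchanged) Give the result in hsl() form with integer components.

hsl(211, 66%, 88%)

L moves 50% from 76 toward 100: 76 + 12 = 88 → 88.
H and S are unchanged.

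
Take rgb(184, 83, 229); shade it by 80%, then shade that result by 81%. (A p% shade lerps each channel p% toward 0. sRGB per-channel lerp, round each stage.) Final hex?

Per channel, c → c + 0.8(0 − c):
  R: 184 − 147.2 = 36.8 → 37
  G: 83 + 0.8×(0−83) = 83 − 66.4 = 16.6 → 17
  B: 229 + 0.8×(0−229) = 229 − 183.2 = 45.8 → 46
After the shade: rgb(37, 17, 46) = #25112e.
An 81% shade moves each channel 81% toward 0:
  R: 37 + 0.81×(0−37) = 37 − 29.97 = 7.03 → 7
  G: 17 + 0.81×(0−17) = 17 − 13.77 = 3.23 → 3
  B: 46 − 37.26 = 8.74 → 9
rgb(7, 3, 9) = #070309.

#070309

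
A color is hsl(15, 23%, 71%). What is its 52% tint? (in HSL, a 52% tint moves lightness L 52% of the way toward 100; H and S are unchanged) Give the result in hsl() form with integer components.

hsl(15, 23%, 86%)

L moves 52% from 71 toward 100: 71 + 15.08 = 86.08 → 86.
H and S are unchanged.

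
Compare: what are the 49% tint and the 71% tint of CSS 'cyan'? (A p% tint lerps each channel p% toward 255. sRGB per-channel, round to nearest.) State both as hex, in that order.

#7DFFFF, #B5FFFF

CSS cyan is rgb(0, 255, 255).
49% tint:
  R: 0 + 0.49×(255−0) = 0 + 124.95 = 124.95 → 125
  G: 255 + 0 = 255 → 255
  B: 255 + 0 = 255 → 255
  → #7DFFFF
71% tint:
  R: 0 + 0.71×(255−0) = 0 + 181.05 = 181.05 → 181
  G: 255 + 0 = 255 → 255
  B: 255 + 0 = 255 → 255
  → #B5FFFF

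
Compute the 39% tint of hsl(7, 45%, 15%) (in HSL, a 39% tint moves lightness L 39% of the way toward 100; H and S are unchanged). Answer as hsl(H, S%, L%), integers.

L moves 39% from 15 toward 100: 15 + 33.15 = 48.15 → 48.
H and S are unchanged.

hsl(7, 45%, 48%)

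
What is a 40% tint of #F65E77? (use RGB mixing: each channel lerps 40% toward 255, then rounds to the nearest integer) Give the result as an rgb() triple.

#F65E77 is rgb(246, 94, 119).
A 40% tint moves each channel 40% toward 255:
  R: 246 + 0.4×(255−246) = 246 + 3.6 = 249.6 → 250
  G: 94 + 0.4×(255−94) = 94 + 64.4 = 158.4 → 158
  B: 119 + 0.4×(255−119) = 119 + 54.4 = 173.4 → 173

rgb(250, 158, 173)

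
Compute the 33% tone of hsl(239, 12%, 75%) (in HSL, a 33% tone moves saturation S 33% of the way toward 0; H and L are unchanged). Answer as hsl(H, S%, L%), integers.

S moves 33% from 12 toward 0: 12 − 3.96 = 8.04 → 8.
H and L are unchanged.

hsl(239, 8%, 75%)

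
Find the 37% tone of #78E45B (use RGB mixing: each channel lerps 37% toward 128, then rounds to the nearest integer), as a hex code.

#78E45B is rgb(120, 228, 91).
Per channel, c → c + 0.37(128 − c):
  R: 120 + 2.96 = 122.96 → 123
  G: 228 + 0.37×(128−228) = 228 − 37 = 191 → 191
  B: 91 + 0.37×(128−91) = 91 + 13.69 = 104.69 → 105
rgb(123, 191, 105) = #7BBF69.

#7BBF69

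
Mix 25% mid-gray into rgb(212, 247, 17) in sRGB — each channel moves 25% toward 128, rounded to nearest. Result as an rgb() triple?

Per channel, c → c + 0.25(128 − c):
  R: 212 − 21 = 191 → 191
  G: 247 + 0.25×(128−247) = 247 − 29.75 = 217.25 → 217
  B: 17 + 27.75 = 44.75 → 45

rgb(191, 217, 45)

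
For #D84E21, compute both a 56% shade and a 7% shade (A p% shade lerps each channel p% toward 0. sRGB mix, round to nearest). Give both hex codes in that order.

#D84E21 is rgb(216, 78, 33).
56% shade:
  R: 216 + 0.56×(0−216) = 216 − 120.96 = 95.04 → 95
  G: 78 + 0.56×(0−78) = 78 − 43.68 = 34.32 → 34
  B: 33 + 0.56×(0−33) = 33 − 18.48 = 14.52 → 15
  → #5F220F
7% shade:
  R: 216 − 15.12 = 200.88 → 201
  G: 78 + 0.07×(0−78) = 78 − 5.46 = 72.54 → 73
  B: 33 + 0.07×(0−33) = 33 − 2.31 = 30.69 → 31
  → #C9491F

#5F220F, #C9491F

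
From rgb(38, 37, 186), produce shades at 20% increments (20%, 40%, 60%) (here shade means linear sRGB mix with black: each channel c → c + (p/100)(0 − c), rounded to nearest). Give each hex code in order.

#1e1e95, #171670, #0f0f4a

20%: (38 − 7.6 = 30.4→30, 37 − 7.4 = 29.6→30, 186 − 37.2 = 148.8→149) → #1e1e95
40%: (38 − 15.2 = 22.8→23, 37 − 14.8 = 22.2→22, 186 − 74.4 = 111.6→112) → #171670
60%: (38 − 22.8 = 15.2→15, 37 − 22.2 = 14.8→15, 186 − 111.6 = 74.4→74) → #0f0f4a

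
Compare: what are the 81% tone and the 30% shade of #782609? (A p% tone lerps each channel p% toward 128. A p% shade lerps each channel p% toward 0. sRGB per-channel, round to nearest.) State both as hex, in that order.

#7e6f69, #541b06

#782609 is rgb(120, 38, 9).
81% tone:
  R: 120 + 0.81×(128−120) = 120 + 6.48 = 126.48 → 126
  G: 38 + 0.81×(128−38) = 38 + 72.9 = 110.9 → 111
  B: 9 + 96.39 = 105.39 → 105
  → #7e6f69
30% shade:
  R: 120 − 36 = 84 → 84
  G: 38 + 0.3×(0−38) = 38 − 11.4 = 26.6 → 27
  B: 9 − 2.7 = 6.3 → 6
  → #541b06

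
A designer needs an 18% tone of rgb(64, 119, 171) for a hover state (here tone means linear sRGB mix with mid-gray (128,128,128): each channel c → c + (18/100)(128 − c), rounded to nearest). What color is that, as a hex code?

Lerp each channel 18% toward 128:
  R: 64 + 11.52 = 75.52 → 76
  G: 119 + 1.62 = 120.62 → 121
  B: 171 − 7.74 = 163.26 → 163
rgb(76, 121, 163) = #4c79a3.

#4c79a3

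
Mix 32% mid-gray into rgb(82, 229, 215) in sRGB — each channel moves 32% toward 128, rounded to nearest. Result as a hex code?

#61C5BB

A 32% tone moves each channel 32% toward 128:
  R: 82 + 14.72 = 96.72 → 97
  G: 229 + 0.32×(128−229) = 229 − 32.32 = 196.68 → 197
  B: 215 + 0.32×(128−215) = 215 − 27.84 = 187.16 → 187
rgb(97, 197, 187) = #61C5BB.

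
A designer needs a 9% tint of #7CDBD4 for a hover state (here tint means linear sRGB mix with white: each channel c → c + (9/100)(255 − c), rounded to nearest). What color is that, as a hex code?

#88DED8

#7CDBD4 is rgb(124, 219, 212).
Lerp each channel 9% toward 255:
  R: 124 + 0.09×(255−124) = 124 + 11.79 = 135.79 → 136
  G: 219 + 0.09×(255−219) = 219 + 3.24 = 222.24 → 222
  B: 212 + 0.09×(255−212) = 212 + 3.87 = 215.87 → 216
rgb(136, 222, 216) = #88DED8.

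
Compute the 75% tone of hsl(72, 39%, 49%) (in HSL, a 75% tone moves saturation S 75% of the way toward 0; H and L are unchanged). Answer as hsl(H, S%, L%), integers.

S moves 75% from 39 toward 0: 39 − 29.25 = 9.75 → 10.
H and L are unchanged.

hsl(72, 10%, 49%)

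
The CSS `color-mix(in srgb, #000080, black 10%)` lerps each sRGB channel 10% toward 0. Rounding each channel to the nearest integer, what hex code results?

#000073

#000080 is rgb(0, 0, 128).
Per channel, c → c + 0.1(0 − c):
  R: 0 + 0.1×(0−0) = 0 + 0 = 0 → 0
  G: 0 + 0 = 0 → 0
  B: 128 − 12.8 = 115.2 → 115
rgb(0, 0, 115) = #000073.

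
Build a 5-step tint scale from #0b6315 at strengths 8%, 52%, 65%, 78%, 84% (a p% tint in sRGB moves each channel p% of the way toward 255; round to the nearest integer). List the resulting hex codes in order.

#1f6f28, #8ab48f, #aac8ad, #c9ddcc, #d8e6da

#0b6315 is rgb(11, 99, 21).
8%: (11 + 19.52 = 30.52→31, 99 + 12.48 = 111.48→111, 21 + 18.72 = 39.72→40) → #1f6f28
52%: (11 + 126.88 = 137.88→138, 99 + 81.12 = 180.12→180, 21 + 121.68 = 142.68→143) → #8ab48f
65%: (11 + 158.6 = 169.6→170, 99 + 101.4 = 200.4→200, 21 + 152.1 = 173.1→173) → #aac8ad
78%: (11 + 190.32 = 201.32→201, 99 + 121.68 = 220.68→221, 21 + 182.52 = 203.52→204) → #c9ddcc
84%: (11 + 204.96 = 215.96→216, 99 + 131.04 = 230.04→230, 21 + 196.56 = 217.56→218) → #d8e6da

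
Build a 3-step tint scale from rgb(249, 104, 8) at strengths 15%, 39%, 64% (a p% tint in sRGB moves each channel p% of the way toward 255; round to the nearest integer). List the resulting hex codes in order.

#FA7F2D, #FBA368, #FDC9A6

15%: (249 + 0.9 = 249.9→250, 104 + 22.65 = 126.65→127, 8 + 37.05 = 45.05→45) → #FA7F2D
39%: (249 + 2.34 = 251.34→251, 104 + 58.89 = 162.89→163, 8 + 96.33 = 104.33→104) → #FBA368
64%: (249 + 3.84 = 252.84→253, 104 + 96.64 = 200.64→201, 8 + 158.08 = 166.08→166) → #FDC9A6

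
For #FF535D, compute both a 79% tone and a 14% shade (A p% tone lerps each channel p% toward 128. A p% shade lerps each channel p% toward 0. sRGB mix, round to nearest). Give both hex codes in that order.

#FF535D is rgb(255, 83, 93).
79% tone:
  R: 255 − 100.33 = 154.67 → 155
  G: 83 + 0.79×(128−83) = 83 + 35.55 = 118.55 → 119
  B: 93 + 0.79×(128−93) = 93 + 27.65 = 120.65 → 121
  → #9B7779
14% shade:
  R: 255 + 0.14×(0−255) = 255 − 35.7 = 219.3 → 219
  G: 83 + 0.14×(0−83) = 83 − 11.62 = 71.38 → 71
  B: 93 − 13.02 = 79.98 → 80
  → #DB4750

#9B7779, #DB4750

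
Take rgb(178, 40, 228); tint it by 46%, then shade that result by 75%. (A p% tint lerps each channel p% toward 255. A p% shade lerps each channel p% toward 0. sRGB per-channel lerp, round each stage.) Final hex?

Per channel, c → c + 0.46(255 − c):
  R: 178 + 0.46×(255−178) = 178 + 35.42 = 213.42 → 213
  G: 40 + 0.46×(255−40) = 40 + 98.9 = 138.9 → 139
  B: 228 + 12.42 = 240.42 → 240
After the tint: rgb(213, 139, 240) = #D58BF0.
Per channel, c → c + 0.75(0 − c):
  R: 213 + 0.75×(0−213) = 213 − 159.75 = 53.25 → 53
  G: 139 + 0.75×(0−139) = 139 − 104.25 = 34.75 → 35
  B: 240 − 180 = 60 → 60
rgb(53, 35, 60) = #35233C.

#35233C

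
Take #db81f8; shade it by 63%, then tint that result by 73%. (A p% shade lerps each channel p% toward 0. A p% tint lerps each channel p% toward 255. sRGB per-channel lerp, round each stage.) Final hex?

#db81f8 is rgb(219, 129, 248).
Per channel, c → c + 0.63(0 − c):
  R: 219 − 137.97 = 81.03 → 81
  G: 129 − 81.27 = 47.73 → 48
  B: 248 + 0.63×(0−248) = 248 − 156.24 = 91.76 → 92
After the shade: rgb(81, 48, 92) = #51305c.
Lerp each channel 73% toward 255:
  R: 81 + 0.73×(255−81) = 81 + 127.02 = 208.02 → 208
  G: 48 + 151.11 = 199.11 → 199
  B: 92 + 118.99 = 210.99 → 211
rgb(208, 199, 211) = #d0c7d3.

#d0c7d3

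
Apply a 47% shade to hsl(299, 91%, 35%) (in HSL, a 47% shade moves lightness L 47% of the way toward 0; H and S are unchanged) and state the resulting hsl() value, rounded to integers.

hsl(299, 91%, 19%)

L moves 47% from 35 toward 0: 35 − 16.45 = 18.55 → 19.
H and S are unchanged.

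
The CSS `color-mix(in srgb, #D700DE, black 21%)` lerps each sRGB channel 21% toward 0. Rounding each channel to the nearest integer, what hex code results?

#D700DE is rgb(215, 0, 222).
Per channel, c → c + 0.21(0 − c):
  R: 215 − 45.15 = 169.85 → 170
  G: 0 + 0.21×(0−0) = 0 + 0 = 0 → 0
  B: 222 + 0.21×(0−222) = 222 − 46.62 = 175.38 → 175
rgb(170, 0, 175) = #AA00AF.

#AA00AF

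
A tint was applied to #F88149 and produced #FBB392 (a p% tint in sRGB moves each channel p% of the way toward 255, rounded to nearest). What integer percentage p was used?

#F88149 is rgb(248, 129, 73); #FBB392 is rgb(251, 179, 146).
On the B channel (widest range): 146 ≈ 73 + (p/100)(255 − 73), so p ≈ 100×(146 − 73)/(255 − 73) = 7300/182 = 40.11.
p = 40 reproduces all three channels after rounding.

40%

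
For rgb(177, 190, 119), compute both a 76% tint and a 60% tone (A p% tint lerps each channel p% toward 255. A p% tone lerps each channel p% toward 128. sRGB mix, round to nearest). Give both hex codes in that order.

#ECEFDE, #94997C

76% tint:
  R: 177 + 59.28 = 236.28 → 236
  G: 190 + 0.76×(255−190) = 190 + 49.4 = 239.4 → 239
  B: 119 + 0.76×(255−119) = 119 + 103.36 = 222.36 → 222
  → #ECEFDE
60% tone:
  R: 177 + 0.6×(128−177) = 177 − 29.4 = 147.6 → 148
  G: 190 + 0.6×(128−190) = 190 − 37.2 = 152.8 → 153
  B: 119 + 0.6×(128−119) = 119 + 5.4 = 124.4 → 124
  → #94997C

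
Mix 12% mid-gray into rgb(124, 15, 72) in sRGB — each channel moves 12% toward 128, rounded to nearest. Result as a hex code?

Per channel, c → c + 0.12(128 − c):
  R: 124 + 0.12×(128−124) = 124 + 0.48 = 124.48 → 124
  G: 15 + 0.12×(128−15) = 15 + 13.56 = 28.56 → 29
  B: 72 + 6.72 = 78.72 → 79
rgb(124, 29, 79) = #7C1D4F.

#7C1D4F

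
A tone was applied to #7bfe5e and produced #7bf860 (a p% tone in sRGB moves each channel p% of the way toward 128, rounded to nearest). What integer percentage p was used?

#7bfe5e is rgb(123, 254, 94); #7bf860 is rgb(123, 248, 96).
On the G channel (widest range): 248 ≈ 254 + (p/100)(128 − 254), so p ≈ 100×(248 − 254)/(128 − 254) = -600/-126 = 4.76.
p = 5 reproduces all three channels after rounding.

5%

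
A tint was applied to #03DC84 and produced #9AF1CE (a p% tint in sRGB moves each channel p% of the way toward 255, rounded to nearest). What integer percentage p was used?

60%

#03DC84 is rgb(3, 220, 132); #9AF1CE is rgb(154, 241, 206).
On the R channel (widest range): 154 ≈ 3 + (p/100)(255 − 3), so p ≈ 100×(154 − 3)/(255 − 3) = 15100/252 = 59.92.
p = 60 reproduces all three channels after rounding.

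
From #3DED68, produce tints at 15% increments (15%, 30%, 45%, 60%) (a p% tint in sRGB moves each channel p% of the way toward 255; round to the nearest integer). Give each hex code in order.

#5AF07F, #77F295, #94F5AC, #B1F8C3

#3DED68 is rgb(61, 237, 104).
15%: (61 + 29.1 = 90.1→90, 237 + 2.7 = 239.7→240, 104 + 22.65 = 126.65→127) → #5AF07F
30%: (61 + 58.2 = 119.2→119, 237 + 5.4 = 242.4→242, 104 + 45.3 = 149.3→149) → #77F295
45%: (61 + 87.3 = 148.3→148, 237 + 8.1 = 245.1→245, 104 + 67.95 = 171.95→172) → #94F5AC
60%: (61 + 116.4 = 177.4→177, 237 + 10.8 = 247.8→248, 104 + 90.6 = 194.6→195) → #B1F8C3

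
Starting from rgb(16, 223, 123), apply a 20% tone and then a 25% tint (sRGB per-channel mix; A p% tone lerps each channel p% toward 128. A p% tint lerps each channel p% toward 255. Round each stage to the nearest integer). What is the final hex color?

#5CD99D

Lerp each channel 20% toward 128:
  R: 16 + 0.2×(128−16) = 16 + 22.4 = 38.4 → 38
  G: 223 + 0.2×(128−223) = 223 − 19 = 204 → 204
  B: 123 + 0.2×(128−123) = 123 + 1 = 124 → 124
After the tone: rgb(38, 204, 124) = #26CC7C.
A 25% tint moves each channel 25% toward 255:
  R: 38 + 54.25 = 92.25 → 92
  G: 204 + 0.25×(255−204) = 204 + 12.75 = 216.75 → 217
  B: 124 + 0.25×(255−124) = 124 + 32.75 = 156.75 → 157
rgb(92, 217, 157) = #5CD99D.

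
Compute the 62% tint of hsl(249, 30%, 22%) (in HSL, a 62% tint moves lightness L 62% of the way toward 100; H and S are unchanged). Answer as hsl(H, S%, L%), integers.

hsl(249, 30%, 70%)

L moves 62% from 22 toward 100: 22 + 48.36 = 70.36 → 70.
H and S are unchanged.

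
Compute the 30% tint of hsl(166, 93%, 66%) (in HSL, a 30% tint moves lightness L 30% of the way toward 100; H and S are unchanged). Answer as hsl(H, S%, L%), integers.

L moves 30% from 66 toward 100: 66 + 10.2 = 76.2 → 76.
H and S are unchanged.

hsl(166, 93%, 76%)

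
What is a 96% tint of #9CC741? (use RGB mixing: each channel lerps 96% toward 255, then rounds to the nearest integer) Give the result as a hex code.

#9CC741 is rgb(156, 199, 65).
A 96% tint moves each channel 96% toward 255:
  R: 156 + 95.04 = 251.04 → 251
  G: 199 + 0.96×(255−199) = 199 + 53.76 = 252.76 → 253
  B: 65 + 0.96×(255−65) = 65 + 182.4 = 247.4 → 247
rgb(251, 253, 247) = #FBFDF7.

#FBFDF7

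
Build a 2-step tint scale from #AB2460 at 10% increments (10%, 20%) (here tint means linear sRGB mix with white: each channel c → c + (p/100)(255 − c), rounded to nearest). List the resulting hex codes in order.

#B33A70, #BC5080

#AB2460 is rgb(171, 36, 96).
10%: (171 + 8.4 = 179.4→179, 36 + 21.9 = 57.9→58, 96 + 15.9 = 111.9→112) → #B33A70
20%: (171 + 16.8 = 187.8→188, 36 + 43.8 = 79.8→80, 96 + 31.8 = 127.8→128) → #BC5080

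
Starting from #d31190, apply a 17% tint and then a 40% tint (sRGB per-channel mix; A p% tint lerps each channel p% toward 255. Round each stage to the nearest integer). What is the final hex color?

#d31190 is rgb(211, 17, 144).
Lerp each channel 17% toward 255:
  R: 211 + 0.17×(255−211) = 211 + 7.48 = 218.48 → 218
  G: 17 + 0.17×(255−17) = 17 + 40.46 = 57.46 → 57
  B: 144 + 0.17×(255−144) = 144 + 18.87 = 162.87 → 163
After the tint: rgb(218, 57, 163) = #da39a3.
Per channel, c → c + 0.4(255 − c):
  R: 218 + 0.4×(255−218) = 218 + 14.8 = 232.8 → 233
  G: 57 + 0.4×(255−57) = 57 + 79.2 = 136.2 → 136
  B: 163 + 36.8 = 199.8 → 200
rgb(233, 136, 200) = #e988c8.

#e988c8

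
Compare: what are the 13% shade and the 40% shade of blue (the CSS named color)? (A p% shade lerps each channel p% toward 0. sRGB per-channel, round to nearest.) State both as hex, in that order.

#0000DE, #000099

CSS blue is rgb(0, 0, 255).
13% shade:
  R: 0 + 0.13×(0−0) = 0 + 0 = 0 → 0
  G: 0 + 0 = 0 → 0
  B: 255 − 33.15 = 221.85 → 222
  → #0000DE
40% shade:
  R: 0 + 0 = 0 → 0
  G: 0 + 0.4×(0−0) = 0 + 0 = 0 → 0
  B: 255 − 102 = 153 → 153
  → #000099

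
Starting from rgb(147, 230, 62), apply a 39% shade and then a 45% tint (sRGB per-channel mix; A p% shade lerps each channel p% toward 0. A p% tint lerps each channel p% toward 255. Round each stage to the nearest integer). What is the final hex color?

A 39% shade moves each channel 39% toward 0:
  R: 147 + 0.39×(0−147) = 147 − 57.33 = 89.67 → 90
  G: 230 + 0.39×(0−230) = 230 − 89.7 = 140.3 → 140
  B: 62 + 0.39×(0−62) = 62 − 24.18 = 37.82 → 38
After the shade: rgb(90, 140, 38) = #5A8C26.
Per channel, c → c + 0.45(255 − c):
  R: 90 + 0.45×(255−90) = 90 + 74.25 = 164.25 → 164
  G: 140 + 51.75 = 191.75 → 192
  B: 38 + 0.45×(255−38) = 38 + 97.65 = 135.65 → 136
rgb(164, 192, 136) = #A4C088.

#A4C088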